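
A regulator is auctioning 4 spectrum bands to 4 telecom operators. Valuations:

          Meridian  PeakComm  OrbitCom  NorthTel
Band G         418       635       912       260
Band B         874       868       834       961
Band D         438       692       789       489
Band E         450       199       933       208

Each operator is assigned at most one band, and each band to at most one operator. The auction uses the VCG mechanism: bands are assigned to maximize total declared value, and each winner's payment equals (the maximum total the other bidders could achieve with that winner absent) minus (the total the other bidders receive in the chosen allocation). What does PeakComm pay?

PeakComm pays $9M.

Efficient allocation: Meridian→Band E ($450M), PeakComm→Band D ($692M), OrbitCom→Band G ($912M), NorthTel→Band B ($961M); total welfare W = $3015M.
PeakComm receives Band D at value $692M, so the others get W − 692 = $2323M.
Without PeakComm: best allocation of the remaining 3 bidders over all 4 bands is Meridian→Band D ($438M), OrbitCom→Band E ($933M), NorthTel→Band B ($961M), total $2332M.
VCG payment = (others' best without PeakComm) − (others' welfare with PeakComm) = 2332 − 2323 = $9M.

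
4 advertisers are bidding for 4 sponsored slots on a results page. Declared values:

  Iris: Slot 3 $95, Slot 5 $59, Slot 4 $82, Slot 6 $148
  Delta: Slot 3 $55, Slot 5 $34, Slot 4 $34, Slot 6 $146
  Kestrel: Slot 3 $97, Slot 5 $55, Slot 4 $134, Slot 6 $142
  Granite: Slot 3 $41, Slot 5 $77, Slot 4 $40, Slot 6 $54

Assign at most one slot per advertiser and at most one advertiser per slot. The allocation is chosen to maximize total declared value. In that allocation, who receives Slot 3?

Optimal: Iris→Slot 3 ($95), Delta→Slot 6 ($146), Kestrel→Slot 4 ($134), Granite→Slot 5 ($77) — total 95+146+134+77 = $452.
Next-best assignment: Iris→Slot 6, Delta→Slot 3, Kestrel→Slot 4, Granite→Slot 5 = $414.
Swapping Iris↔Delta (Iris→Slot 6 $148, Delta→Slot 3 $55) loses 38.
Iris's own top slot is Slot 6 ($148), but forcing Iris→Slot 6 and reassigning the rest optimally gives only $414 — worse by 38.

Iris receives Slot 3.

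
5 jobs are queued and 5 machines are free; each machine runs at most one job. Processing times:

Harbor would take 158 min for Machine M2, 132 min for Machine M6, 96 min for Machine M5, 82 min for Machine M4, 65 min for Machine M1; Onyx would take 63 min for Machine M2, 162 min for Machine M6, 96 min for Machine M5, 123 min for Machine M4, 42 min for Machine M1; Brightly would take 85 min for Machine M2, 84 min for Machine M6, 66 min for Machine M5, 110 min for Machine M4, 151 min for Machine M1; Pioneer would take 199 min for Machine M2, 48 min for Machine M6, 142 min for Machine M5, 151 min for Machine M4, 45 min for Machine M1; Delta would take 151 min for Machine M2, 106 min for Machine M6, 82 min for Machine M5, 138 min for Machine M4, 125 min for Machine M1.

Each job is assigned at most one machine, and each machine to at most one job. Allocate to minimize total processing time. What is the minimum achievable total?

This is the linear assignment problem.
Optimal: Harbor→Machine M4 (82 min), Onyx→Machine M1 (42 min), Brightly→Machine M2 (85 min), Pioneer→Machine M6 (48 min), Delta→Machine M5 (82 min) — total 82+42+85+48+82 = 339 min.
Min-entry greedy (repeatedly take the single cheapest remaining cell) gives 389 min, worse by 50.
Swapping Pioneer↔Onyx (Pioneer→Machine M1 45 min, Onyx→Machine M6 162 min) adds 117.
Checked against all permutations: 339 min is optimal.

Minimum total: 339 min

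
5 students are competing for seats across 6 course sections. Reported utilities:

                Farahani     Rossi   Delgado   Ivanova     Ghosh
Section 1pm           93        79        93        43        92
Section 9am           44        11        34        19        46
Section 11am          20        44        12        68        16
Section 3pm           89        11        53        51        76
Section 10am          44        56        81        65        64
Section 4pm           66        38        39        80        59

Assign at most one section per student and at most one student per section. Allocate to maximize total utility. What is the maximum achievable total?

Maximum total: 386 points

This is the linear assignment problem.
Optimal: Farahani→Section 3pm (89 points), Rossi→Section 11am (44 points), Delgado→Section 10am (81 points), Ivanova→Section 4pm (80 points), Ghosh→Section 1pm (92 points) — total 89+44+81+80+92 = 386 points.
Max-entry greedy (repeatedly take the single best remaining cell) gives 374 points, worse by 12.
Next-best assignment: Farahani→Section 3pm, Rossi→Section 1pm, Delgado→Section 10am, Ivanova→Section 11am, Ghosh→Section 4pm = 376 points.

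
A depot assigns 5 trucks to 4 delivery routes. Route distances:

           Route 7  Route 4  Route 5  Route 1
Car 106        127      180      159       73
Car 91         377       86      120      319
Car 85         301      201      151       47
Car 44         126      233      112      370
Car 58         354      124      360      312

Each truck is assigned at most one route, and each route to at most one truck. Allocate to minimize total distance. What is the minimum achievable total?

Min total: 372 km

This is a one-to-one assignment (minimum-cost bipartite matching).
Optimal: Car 106→Route 7 (127 km), Car 91→Route 4 (86 km), Car 44→Route 5 (112 km), Car 85→Route 1 (47 km) — total 127+86+112+47 = 372 km.
Column-greedy (each route in turn goes to its cheapest remaining truck) gives 436 km, worse by 64.
Next-best assignment: Car 106→Route 7, Car 58→Route 4, Car 44→Route 5, Car 85→Route 1 = 410 km.
Checked against all permutations: 372 km is optimal.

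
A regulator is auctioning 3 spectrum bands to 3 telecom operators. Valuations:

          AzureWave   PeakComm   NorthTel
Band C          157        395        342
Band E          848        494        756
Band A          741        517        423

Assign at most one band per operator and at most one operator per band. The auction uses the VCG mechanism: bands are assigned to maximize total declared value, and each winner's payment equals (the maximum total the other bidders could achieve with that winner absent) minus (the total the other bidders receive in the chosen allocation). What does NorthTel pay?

NorthTel pays $229M.

Efficient allocation: AzureWave→Band A ($741M), PeakComm→Band C ($395M), NorthTel→Band E ($756M); total welfare W = $1892M.
NorthTel receives Band E at value $756M, so the others get W − 756 = $1136M.
Without NorthTel: best allocation of the remaining 2 bidders over all 3 bands is AzureWave→Band E ($848M), PeakComm→Band A ($517M), total $1365M.
VCG payment = (others' best without NorthTel) − (others' welfare with NorthTel) = 1365 − 1136 = $229M.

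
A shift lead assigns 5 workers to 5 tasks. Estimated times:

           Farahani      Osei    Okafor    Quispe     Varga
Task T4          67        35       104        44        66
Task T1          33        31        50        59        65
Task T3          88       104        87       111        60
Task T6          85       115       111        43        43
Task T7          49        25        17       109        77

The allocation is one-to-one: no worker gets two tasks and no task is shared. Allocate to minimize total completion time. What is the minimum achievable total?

Minimum total: 188 min

This is a one-to-one assignment (minimum-cost bipartite matching).
Optimal: Farahani→Task T1 (33 min), Osei→Task T4 (35 min), Okafor→Task T7 (17 min), Quispe→Task T6 (43 min), Varga→Task T3 (60 min) — total 33+35+17+43+60 = 188 min.
Min-entry greedy (repeatedly take the single cheapest remaining cell) gives 218 min, worse by 30.
Next-best assignment: Farahani→Task T4, Osei→Task T1, Okafor→Task T7, Quispe→Task T6, Varga→Task T3 = 218 min.
Swapping Quispe↔Varga (Quispe→Task T3 111 min, Varga→Task T6 43 min) adds 51.
Checked against all permutations: 188 min is optimal.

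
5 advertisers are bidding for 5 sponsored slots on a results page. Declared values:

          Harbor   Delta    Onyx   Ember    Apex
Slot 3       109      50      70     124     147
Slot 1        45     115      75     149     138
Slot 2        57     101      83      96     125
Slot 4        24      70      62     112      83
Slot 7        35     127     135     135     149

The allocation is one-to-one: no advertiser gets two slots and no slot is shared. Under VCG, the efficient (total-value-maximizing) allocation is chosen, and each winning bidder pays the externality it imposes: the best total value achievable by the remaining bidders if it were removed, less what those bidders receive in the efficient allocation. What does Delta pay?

Delta pays $37.

Efficient allocation: Harbor→Slot 3 ($109), Delta→Slot 1 ($115), Onyx→Slot 7 ($135), Ember→Slot 4 ($112), Apex→Slot 2 ($125); total welfare W = $596.
Delta receives Slot 1 at value $115, so the others get W − 115 = $481.
Without Delta: best allocation of the remaining 4 bidders over all 5 slots is Harbor→Slot 3 ($109), Onyx→Slot 7 ($135), Ember→Slot 1 ($149), Apex→Slot 2 ($125), total $518.
VCG payment = (others' best without Delta) − (others' welfare with Delta) = 518 − 481 = $37.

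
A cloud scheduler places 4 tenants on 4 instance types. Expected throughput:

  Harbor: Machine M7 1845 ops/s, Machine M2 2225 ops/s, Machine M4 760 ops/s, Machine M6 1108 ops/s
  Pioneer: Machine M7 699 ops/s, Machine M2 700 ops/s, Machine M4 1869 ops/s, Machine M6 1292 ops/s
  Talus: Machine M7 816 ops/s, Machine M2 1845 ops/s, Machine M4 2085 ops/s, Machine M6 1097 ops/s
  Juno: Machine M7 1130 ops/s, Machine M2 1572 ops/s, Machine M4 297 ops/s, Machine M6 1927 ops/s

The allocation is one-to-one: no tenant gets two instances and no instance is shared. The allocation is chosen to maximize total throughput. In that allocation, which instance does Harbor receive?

Harbor receives Machine M7.

Treat this as an assignment problem: match each tenant to one instance.
Optimal: Harbor→Machine M7 (1845 ops/s), Pioneer→Machine M4 (1869 ops/s), Talus→Machine M2 (1845 ops/s), Juno→Machine M6 (1927 ops/s) — total 1845+1869+1845+1927 = 7486 ops/s.
Harbor's own top instance is Machine M2 (2225 ops/s), but forcing Harbor→Machine M2 and reassigning the rest optimally gives only 6936 ops/s — worse by 550.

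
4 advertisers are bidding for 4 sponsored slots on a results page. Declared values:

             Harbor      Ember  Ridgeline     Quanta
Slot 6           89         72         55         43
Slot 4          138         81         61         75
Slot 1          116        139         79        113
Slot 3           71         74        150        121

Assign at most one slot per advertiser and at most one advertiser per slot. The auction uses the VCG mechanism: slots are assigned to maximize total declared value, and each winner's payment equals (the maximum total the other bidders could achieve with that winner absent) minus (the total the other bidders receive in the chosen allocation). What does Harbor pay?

Efficient allocation: Harbor→Slot 4 ($138), Ember→Slot 6 ($72), Ridgeline→Slot 3 ($150), Quanta→Slot 1 ($113); total welfare W = $473.
Harbor receives Slot 4 at value $138, so the others get W − 138 = $335.
Without Harbor: best allocation of the remaining 3 bidders over all 4 slots is Ember→Slot 1 ($139), Ridgeline→Slot 3 ($150), Quanta→Slot 4 ($75), total $364.
VCG payment = (others' best without Harbor) − (others' welfare with Harbor) = 364 − 335 = $29.

Harbor pays $29.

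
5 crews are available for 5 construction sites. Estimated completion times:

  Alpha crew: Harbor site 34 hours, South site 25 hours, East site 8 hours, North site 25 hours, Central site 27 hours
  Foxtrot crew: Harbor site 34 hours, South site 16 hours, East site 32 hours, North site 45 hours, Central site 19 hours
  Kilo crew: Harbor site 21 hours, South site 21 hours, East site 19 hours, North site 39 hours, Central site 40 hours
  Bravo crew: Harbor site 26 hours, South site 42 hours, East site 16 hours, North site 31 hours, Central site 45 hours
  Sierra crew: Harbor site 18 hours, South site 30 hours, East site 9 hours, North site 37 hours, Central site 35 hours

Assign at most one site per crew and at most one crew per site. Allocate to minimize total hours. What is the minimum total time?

This is a one-to-one assignment (minimum-cost bipartite matching).
Optimal: Alpha crew→East site (8 hours), Foxtrot crew→Central site (19 hours), Kilo crew→South site (21 hours), Bravo crew→North site (31 hours), Sierra crew→Harbor site (18 hours) — total 8+19+21+31+18 = 97 hours.
Min-entry greedy (repeatedly take the single cheapest remaining cell) gives 113 hours, worse by 16.
Next-best assignment: Alpha crew→North site, Foxtrot crew→Central site, Kilo crew→South site, Bravo crew→East site, Sierra crew→Harbor site = 99 hours.
Swapping Alpha crew↔Foxtrot crew (Alpha crew→Central site 27 hours, Foxtrot crew→East site 32 hours) adds 32.

Min total: 97 hours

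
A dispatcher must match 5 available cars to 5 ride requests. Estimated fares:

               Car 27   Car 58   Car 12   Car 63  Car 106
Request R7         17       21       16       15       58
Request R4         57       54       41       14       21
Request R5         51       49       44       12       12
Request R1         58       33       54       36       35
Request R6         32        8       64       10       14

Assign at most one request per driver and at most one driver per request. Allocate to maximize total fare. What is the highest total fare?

Optimal: Car 27→Request R4 ($57), Car 58→Request R5 ($49), Car 12→Request R6 ($64), Car 63→Request R1 ($36), Car 106→Request R7 ($58) — total 57+49+64+36+58 = $264.
Max-entry greedy (repeatedly take the single best remaining cell) gives $246, worse by 18.
Swapping Car 12↔Car 63 (Car 12→Request R1 $54, Car 63→Request R6 $10) loses 36.

Maximum total: $264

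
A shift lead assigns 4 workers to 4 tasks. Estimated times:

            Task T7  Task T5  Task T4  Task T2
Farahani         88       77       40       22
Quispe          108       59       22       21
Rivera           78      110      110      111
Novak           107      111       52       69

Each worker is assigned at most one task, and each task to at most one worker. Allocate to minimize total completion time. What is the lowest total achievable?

Optimal: Farahani→Task T2 (22 min), Quispe→Task T5 (59 min), Rivera→Task T7 (78 min), Novak→Task T4 (52 min) — total 22+59+78+52 = 211 min.
Row-greedy (each worker in turn takes its cheapest remaining task) gives 233 min, worse by 22.
Next-best assignment: Farahani→Task T5, Quispe→Task T2, Rivera→Task T7, Novak→Task T4 = 228 min.
Swapping Farahani↔Rivera (Farahani→Task T7 88 min, Rivera→Task T2 111 min) adds 99.

Minimum total: 211 min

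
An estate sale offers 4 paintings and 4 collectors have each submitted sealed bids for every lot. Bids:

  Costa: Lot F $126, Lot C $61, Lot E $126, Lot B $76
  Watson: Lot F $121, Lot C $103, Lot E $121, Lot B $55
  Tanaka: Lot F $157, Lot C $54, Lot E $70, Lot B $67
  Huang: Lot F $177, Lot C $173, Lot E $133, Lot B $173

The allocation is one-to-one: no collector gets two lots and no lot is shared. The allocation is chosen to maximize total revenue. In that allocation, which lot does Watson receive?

Watson receives Lot C.

Optimal: Costa→Lot E ($126), Watson→Lot C ($103), Tanaka→Lot F ($157), Huang→Lot B ($173) — total 126+103+157+173 = $559.
Row-greedy (each collector in turn takes its best remaining lot) gives $487, worse by 72.
Swapping Huang↔Watson (Huang→Lot C $173, Watson→Lot B $55) loses 48.
Watson's own top lot is Lot F ($121), but forcing Watson→Lot F and reassigning the rest optimally gives only $487 — worse by 72.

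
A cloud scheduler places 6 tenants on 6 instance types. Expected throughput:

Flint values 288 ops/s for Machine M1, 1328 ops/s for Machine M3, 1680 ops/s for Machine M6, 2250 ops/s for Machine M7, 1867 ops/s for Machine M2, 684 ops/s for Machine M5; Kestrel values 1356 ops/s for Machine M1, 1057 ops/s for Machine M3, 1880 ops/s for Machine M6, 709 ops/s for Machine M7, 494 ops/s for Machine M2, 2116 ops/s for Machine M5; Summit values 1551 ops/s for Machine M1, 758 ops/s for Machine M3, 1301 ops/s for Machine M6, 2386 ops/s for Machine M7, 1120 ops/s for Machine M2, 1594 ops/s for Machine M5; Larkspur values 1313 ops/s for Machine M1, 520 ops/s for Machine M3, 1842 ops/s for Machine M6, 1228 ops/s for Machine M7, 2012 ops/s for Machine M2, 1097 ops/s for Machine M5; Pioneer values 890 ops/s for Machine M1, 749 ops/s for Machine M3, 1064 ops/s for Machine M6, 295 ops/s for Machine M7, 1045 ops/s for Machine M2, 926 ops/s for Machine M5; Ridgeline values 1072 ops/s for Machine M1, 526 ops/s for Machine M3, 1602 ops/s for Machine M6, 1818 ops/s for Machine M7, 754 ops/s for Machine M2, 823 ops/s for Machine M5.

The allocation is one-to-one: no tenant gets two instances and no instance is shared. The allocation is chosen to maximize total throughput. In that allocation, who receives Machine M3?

Optimal: Flint→Machine M3 (1328 ops/s), Kestrel→Machine M5 (2116 ops/s), Summit→Machine M7 (2386 ops/s), Larkspur→Machine M2 (2012 ops/s), Pioneer→Machine M1 (890 ops/s), Ridgeline→Machine M6 (1602 ops/s) — total 1328+2116+2386+2012+890+1602 = 10334 ops/s.
Row-greedy (each tenant in turn takes its best remaining instance) gives 9519 ops/s, worse by 815.
Next-best assignment: Flint→Machine M7, Kestrel→Machine M5, Summit→Machine M1, Larkspur→Machine M2, Pioneer→Machine M3, Ridgeline→Machine M6 = 10280 ops/s.
Swapping Summit↔Larkspur (Summit→Machine M2 1120 ops/s, Larkspur→Machine M7 1228 ops/s) loses 2050.
No other one-to-one assignment exceeds 10334 ops/s.
Flint's own top instance is Machine M7 (2250 ops/s), but forcing Flint→Machine M7 and reassigning the rest optimally gives only 10280 ops/s — worse by 54.

Flint receives Machine M3.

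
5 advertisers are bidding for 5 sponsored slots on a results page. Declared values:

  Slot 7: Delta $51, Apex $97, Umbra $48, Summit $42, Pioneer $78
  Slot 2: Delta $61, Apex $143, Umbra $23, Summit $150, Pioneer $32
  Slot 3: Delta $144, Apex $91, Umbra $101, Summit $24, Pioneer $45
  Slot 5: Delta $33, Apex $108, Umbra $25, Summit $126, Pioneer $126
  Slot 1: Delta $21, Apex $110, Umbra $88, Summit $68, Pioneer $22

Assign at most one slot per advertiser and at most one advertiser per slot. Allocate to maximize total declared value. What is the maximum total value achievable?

Optimal: Delta→Slot 3 ($144), Apex→Slot 7 ($97), Umbra→Slot 1 ($88), Summit→Slot 2 ($150), Pioneer→Slot 5 ($126) — total 144+97+88+150+126 = $605.
Row-greedy (each advertiser in turn takes its best remaining slot) gives $579, worse by 26.
Next-best assignment: Delta→Slot 3, Apex→Slot 2, Umbra→Slot 1, Summit→Slot 5, Pioneer→Slot 7 = $579.

Max total: $605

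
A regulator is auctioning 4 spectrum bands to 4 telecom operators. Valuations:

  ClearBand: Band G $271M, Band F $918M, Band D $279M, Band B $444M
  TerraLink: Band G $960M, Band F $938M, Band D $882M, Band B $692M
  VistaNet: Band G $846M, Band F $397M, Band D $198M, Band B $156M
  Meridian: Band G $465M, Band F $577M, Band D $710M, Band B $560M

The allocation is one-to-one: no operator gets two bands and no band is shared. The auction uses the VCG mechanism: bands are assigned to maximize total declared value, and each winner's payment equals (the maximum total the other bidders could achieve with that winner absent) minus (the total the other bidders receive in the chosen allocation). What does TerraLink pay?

TerraLink pays $150M.

Efficient allocation: ClearBand→Band F ($918M), TerraLink→Band D ($882M), VistaNet→Band G ($846M), Meridian→Band B ($560M); total welfare W = $3206M.
TerraLink receives Band D at value $882M, so the others get W − 882 = $2324M.
Without TerraLink: best allocation of the remaining 3 bidders over all 4 bands is ClearBand→Band F ($918M), VistaNet→Band G ($846M), Meridian→Band D ($710M), total $2474M.
VCG payment = (others' best without TerraLink) − (others' welfare with TerraLink) = 2474 − 2324 = $150M.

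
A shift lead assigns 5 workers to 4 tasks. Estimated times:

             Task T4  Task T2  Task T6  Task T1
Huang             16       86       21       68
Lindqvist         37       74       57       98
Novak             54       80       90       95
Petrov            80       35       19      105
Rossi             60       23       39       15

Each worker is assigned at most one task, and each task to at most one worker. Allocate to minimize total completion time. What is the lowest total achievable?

Min total: 108 min

This is the linear assignment problem.
Optimal: Lindqvist→Task T4 (37 min), Petrov→Task T2 (35 min), Huang→Task T6 (21 min), Rossi→Task T1 (15 min) — total 37+35+21+15 = 108 min.
Column-greedy (each task in turn goes to its cheapest remaining worker) gives 153 min, worse by 45.
Next-best assignment: Huang→Task T4, Petrov→Task T2, Lindqvist→Task T6, Rossi→Task T1 = 123 min.
Swapping Rossi↔Lindqvist (Rossi→Task T4 60 min, Lindqvist→Task T1 98 min) adds 106.
No other one-to-one assignment undercuts 108 min.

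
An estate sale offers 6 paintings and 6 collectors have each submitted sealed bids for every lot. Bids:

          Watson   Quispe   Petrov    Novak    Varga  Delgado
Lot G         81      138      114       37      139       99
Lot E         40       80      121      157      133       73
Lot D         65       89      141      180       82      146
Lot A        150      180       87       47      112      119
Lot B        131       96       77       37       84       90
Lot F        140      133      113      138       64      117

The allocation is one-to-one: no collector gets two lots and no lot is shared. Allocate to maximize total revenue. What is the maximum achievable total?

Optimal: Watson→Lot B ($131), Quispe→Lot A ($180), Petrov→Lot E ($121), Novak→Lot D ($180), Varga→Lot G ($139), Delgado→Lot F ($117) — total 131+180+121+180+139+117 = $868.
Max-entry greedy (repeatedly take the single best remaining cell) gives $850, worse by 18.
No other one-to-one assignment exceeds $868.

Maximum total: $868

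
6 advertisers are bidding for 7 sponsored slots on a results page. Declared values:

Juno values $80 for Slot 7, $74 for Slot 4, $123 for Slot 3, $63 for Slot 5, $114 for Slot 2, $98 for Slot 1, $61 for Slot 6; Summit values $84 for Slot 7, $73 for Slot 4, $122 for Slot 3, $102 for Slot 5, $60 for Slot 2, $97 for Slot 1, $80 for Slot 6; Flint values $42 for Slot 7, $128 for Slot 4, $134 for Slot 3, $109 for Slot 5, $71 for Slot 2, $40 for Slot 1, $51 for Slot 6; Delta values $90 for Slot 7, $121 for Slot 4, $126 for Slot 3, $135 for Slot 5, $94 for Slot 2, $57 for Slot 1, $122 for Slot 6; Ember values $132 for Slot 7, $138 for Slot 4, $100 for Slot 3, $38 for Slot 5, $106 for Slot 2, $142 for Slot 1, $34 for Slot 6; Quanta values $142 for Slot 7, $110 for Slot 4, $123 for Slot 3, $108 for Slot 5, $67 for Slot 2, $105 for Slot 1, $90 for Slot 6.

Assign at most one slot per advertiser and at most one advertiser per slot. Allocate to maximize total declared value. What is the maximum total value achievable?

Optimal: Juno→Slot 2 ($114), Summit→Slot 3 ($122), Flint→Slot 4 ($128), Delta→Slot 5 ($135), Ember→Slot 1 ($142), Quanta→Slot 7 ($142) — total 114+122+128+135+142+142 = $783.
Column-greedy (each slot in turn goes to its best remaining advertiser) gives $760, worse by 23.
Next-best assignment: Juno→Slot 2, Summit→Slot 3, Flint→Slot 4, Delta→Slot 6, Ember→Slot 1, Quanta→Slot 7 = $770.
Swapping Summit↔Flint (Summit→Slot 4 $73, Flint→Slot 3 $134) loses 43.

Maximum total: $783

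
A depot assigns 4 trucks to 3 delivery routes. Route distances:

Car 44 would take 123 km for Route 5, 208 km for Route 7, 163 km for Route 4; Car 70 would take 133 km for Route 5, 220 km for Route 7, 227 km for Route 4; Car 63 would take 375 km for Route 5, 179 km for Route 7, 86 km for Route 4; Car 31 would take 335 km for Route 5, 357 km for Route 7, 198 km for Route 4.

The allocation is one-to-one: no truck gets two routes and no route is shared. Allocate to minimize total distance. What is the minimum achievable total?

This is the linear assignment problem.
Optimal: Car 70→Route 5 (133 km), Car 44→Route 7 (208 km), Car 63→Route 4 (86 km) — total 133+208+86 = 427 km.
Row-greedy (each truck in turn takes its cheapest remaining route) gives 429 km, worse by 2.
Next-best assignment: Car 44→Route 5, Car 70→Route 7, Car 63→Route 4 = 429 km.
No other one-to-one assignment undercuts 427 km.

Min total: 427 km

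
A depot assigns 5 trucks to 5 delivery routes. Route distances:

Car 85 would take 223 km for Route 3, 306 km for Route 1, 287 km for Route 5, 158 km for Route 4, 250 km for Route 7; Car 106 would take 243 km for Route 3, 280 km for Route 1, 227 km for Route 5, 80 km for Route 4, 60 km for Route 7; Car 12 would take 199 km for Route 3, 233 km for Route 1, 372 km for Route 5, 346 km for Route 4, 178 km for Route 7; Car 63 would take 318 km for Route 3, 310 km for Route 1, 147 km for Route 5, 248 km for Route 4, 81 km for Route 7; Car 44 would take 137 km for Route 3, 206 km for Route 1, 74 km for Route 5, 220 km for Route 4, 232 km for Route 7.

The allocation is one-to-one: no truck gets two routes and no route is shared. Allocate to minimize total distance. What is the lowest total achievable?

Optimal: Car 85→Route 3 (223 km), Car 106→Route 4 (80 km), Car 12→Route 1 (233 km), Car 63→Route 7 (81 km), Car 44→Route 5 (74 km) — total 223+80+233+81+74 = 691 km.
Column-greedy (each route in turn goes to its cheapest remaining truck) gives 847 km, worse by 156.
Next-best assignment: Car 85→Route 4, Car 106→Route 7, Car 12→Route 1, Car 63→Route 5, Car 44→Route 3 = 735 km.
No other one-to-one assignment undercuts 691 km.

Minimum total: 691 km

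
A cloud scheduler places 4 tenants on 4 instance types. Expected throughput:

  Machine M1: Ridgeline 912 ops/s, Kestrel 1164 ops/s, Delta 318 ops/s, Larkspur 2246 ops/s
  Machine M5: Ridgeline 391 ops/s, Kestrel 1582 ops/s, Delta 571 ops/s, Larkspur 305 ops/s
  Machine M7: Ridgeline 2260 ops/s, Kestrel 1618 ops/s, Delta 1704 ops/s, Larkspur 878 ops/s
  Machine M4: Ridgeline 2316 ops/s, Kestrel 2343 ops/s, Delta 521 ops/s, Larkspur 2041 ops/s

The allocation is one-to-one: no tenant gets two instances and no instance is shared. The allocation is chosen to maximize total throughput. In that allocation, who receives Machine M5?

This is a one-to-one assignment (maximum-weight bipartite matching).
Optimal: Ridgeline→Machine M4 (2316 ops/s), Kestrel→Machine M5 (1582 ops/s), Delta→Machine M7 (1704 ops/s), Larkspur→Machine M1 (2246 ops/s) — total 2316+1582+1704+2246 = 7848 ops/s.
Column-greedy (each instance in turn goes to its best remaining tenant) gives 6609 ops/s, worse by 1239.
Swapping Delta↔Larkspur (Delta→Machine M1 318 ops/s, Larkspur→Machine M7 878 ops/s) loses 2754.
Kestrel's own top instance is Machine M4 (2343 ops/s), but forcing Kestrel→Machine M4 and reassigning the rest optimally gives only 7420 ops/s — worse by 428.

Kestrel receives Machine M5.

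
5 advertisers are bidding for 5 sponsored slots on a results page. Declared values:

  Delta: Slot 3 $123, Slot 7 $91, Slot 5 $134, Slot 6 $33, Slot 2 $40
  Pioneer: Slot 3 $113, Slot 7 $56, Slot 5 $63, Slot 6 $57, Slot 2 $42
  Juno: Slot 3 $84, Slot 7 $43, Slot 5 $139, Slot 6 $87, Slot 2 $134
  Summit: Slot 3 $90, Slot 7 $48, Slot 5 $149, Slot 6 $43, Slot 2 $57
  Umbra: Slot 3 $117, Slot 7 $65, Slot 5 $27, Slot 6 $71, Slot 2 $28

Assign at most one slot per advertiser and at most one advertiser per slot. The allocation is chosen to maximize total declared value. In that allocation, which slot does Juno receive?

This is a one-to-one assignment (maximum-weight bipartite matching).
Optimal: Delta→Slot 7 ($91), Pioneer→Slot 3 ($113), Juno→Slot 2 ($134), Summit→Slot 5 ($149), Umbra→Slot 6 ($71) — total 91+113+134+149+71 = $558.
Juno's own top slot is Slot 5 ($139), but forcing Juno→Slot 5 and reassigning the rest optimally gives only $471 — worse by 87.

Juno receives Slot 2.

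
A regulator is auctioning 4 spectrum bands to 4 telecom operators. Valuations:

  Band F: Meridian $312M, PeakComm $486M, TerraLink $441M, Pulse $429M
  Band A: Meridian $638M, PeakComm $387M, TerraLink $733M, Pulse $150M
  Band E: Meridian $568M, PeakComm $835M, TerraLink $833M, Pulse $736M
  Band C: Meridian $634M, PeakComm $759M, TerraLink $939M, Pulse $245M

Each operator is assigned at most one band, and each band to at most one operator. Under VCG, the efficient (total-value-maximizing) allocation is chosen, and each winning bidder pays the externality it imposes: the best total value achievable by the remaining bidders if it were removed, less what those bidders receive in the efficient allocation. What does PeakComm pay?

PeakComm pays $307M.

Efficient allocation: Meridian→Band A ($638M), PeakComm→Band E ($835M), TerraLink→Band C ($939M), Pulse→Band F ($429M); total welfare W = $2841M.
PeakComm receives Band E at value $835M, so the others get W − 835 = $2006M.
Without PeakComm: best allocation of the remaining 3 bidders over all 4 bands is Meridian→Band A ($638M), TerraLink→Band C ($939M), Pulse→Band E ($736M), total $2313M.
VCG payment = (others' best without PeakComm) − (others' welfare with PeakComm) = 2313 − 2006 = $307M.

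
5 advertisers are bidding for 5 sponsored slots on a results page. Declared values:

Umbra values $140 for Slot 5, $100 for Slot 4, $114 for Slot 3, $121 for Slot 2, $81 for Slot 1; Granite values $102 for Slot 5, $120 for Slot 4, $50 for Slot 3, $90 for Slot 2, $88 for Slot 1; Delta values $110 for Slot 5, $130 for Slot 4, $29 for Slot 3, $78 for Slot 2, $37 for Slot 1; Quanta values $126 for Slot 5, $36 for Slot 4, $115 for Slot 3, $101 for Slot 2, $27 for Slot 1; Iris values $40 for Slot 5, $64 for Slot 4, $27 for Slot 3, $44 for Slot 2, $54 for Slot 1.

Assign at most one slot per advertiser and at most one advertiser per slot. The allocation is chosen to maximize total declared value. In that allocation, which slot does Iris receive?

Optimal: Umbra→Slot 5 ($140), Granite→Slot 2 ($90), Delta→Slot 4 ($130), Quanta→Slot 3 ($115), Iris→Slot 1 ($54) — total 140+90+130+115+54 = $529.
Row-greedy (each advertiser in turn takes its best remaining slot) gives $507, worse by 22.
Iris's own top slot is Slot 4 ($64), but forcing Iris→Slot 4 and reassigning the rest optimally gives only $498 — worse by 31.

Iris receives Slot 1.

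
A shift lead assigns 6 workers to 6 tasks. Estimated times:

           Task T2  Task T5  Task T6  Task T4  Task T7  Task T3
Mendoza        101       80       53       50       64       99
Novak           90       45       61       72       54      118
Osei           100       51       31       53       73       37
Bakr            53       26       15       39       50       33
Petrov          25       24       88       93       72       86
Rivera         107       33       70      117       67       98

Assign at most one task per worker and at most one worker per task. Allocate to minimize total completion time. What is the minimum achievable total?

This is the linear assignment problem.
Optimal: Mendoza→Task T4 (50 min), Novak→Task T7 (54 min), Osei→Task T3 (37 min), Bakr→Task T6 (15 min), Petrov→Task T2 (25 min), Rivera→Task T5 (33 min) — total 50+54+37+15+25+33 = 214 min.
Column-greedy (each task in turn goes to its cheapest remaining worker) gives 284 min, worse by 70.
Next-best assignment: Mendoza→Task T4, Novak→Task T7, Osei→Task T6, Bakr→Task T3, Petrov→Task T2, Rivera→Task T5 = 226 min.

Minimum total: 214 min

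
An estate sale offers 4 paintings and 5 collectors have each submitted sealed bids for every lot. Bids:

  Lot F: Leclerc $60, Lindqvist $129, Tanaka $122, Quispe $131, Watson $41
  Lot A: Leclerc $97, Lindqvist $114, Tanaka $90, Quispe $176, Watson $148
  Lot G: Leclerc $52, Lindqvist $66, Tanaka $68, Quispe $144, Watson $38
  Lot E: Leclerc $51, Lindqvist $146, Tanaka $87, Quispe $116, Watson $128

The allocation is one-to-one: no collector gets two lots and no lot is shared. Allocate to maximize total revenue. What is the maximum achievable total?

Max total: $560

This is the linear assignment problem.
Optimal: Tanaka→Lot F ($122), Watson→Lot A ($148), Quispe→Lot G ($144), Lindqvist→Lot E ($146) — total 122+148+144+146 = $560.
Row-greedy (each collector in turn takes its best remaining lot) gives $509, worse by 51.
No other one-to-one assignment exceeds $560.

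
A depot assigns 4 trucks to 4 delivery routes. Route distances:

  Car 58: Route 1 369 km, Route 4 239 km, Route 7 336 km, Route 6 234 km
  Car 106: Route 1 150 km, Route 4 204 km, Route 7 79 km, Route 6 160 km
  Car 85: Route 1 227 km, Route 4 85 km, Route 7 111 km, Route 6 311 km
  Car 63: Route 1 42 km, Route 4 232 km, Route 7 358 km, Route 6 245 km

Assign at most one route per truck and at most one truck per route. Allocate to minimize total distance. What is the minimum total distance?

Minimum total: 440 km

This is a one-to-one assignment (minimum-cost bipartite matching).
Optimal: Car 58→Route 6 (234 km), Car 106→Route 7 (79 km), Car 85→Route 4 (85 km), Car 63→Route 1 (42 km) — total 234+79+85+42 = 440 km.
Next-best assignment: Car 58→Route 4, Car 106→Route 6, Car 85→Route 7, Car 63→Route 1 = 552 km.
Swapping Car 85↔Car 63 (Car 85→Route 1 227 km, Car 63→Route 4 232 km) adds 332.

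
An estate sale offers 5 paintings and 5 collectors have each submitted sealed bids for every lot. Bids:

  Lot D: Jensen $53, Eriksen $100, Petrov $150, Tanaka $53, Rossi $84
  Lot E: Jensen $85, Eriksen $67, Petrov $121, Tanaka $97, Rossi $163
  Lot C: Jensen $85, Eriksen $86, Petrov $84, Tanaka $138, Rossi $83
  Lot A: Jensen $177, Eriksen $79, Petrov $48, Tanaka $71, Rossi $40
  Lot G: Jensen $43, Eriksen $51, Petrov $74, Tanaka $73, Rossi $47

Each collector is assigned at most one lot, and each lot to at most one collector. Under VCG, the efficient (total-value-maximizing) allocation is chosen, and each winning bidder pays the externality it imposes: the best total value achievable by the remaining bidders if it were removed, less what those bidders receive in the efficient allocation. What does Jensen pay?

Efficient allocation: Jensen→Lot A ($177), Eriksen→Lot G ($51), Petrov→Lot D ($150), Tanaka→Lot C ($138), Rossi→Lot E ($163); total welfare W = $679.
Jensen receives Lot A at value $177, so the others get W − 177 = $502.
Without Jensen: best allocation of the remaining 4 bidders over all 5 lots is Eriksen→Lot A ($79), Petrov→Lot D ($150), Tanaka→Lot C ($138), Rossi→Lot E ($163), total $530.
VCG payment = (others' best without Jensen) − (others' welfare with Jensen) = 530 − 502 = $28.

Jensen pays $28.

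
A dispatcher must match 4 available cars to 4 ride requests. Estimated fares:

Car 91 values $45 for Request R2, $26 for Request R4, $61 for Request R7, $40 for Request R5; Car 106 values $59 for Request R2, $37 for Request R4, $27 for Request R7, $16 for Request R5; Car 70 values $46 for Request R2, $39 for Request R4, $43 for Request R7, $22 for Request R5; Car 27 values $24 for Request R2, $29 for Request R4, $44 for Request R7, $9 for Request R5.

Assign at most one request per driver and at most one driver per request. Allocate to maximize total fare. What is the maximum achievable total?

Optimal: Car 91→Request R5 ($40), Car 106→Request R2 ($59), Car 70→Request R4 ($39), Car 27→Request R7 ($44) — total 40+59+39+44 = $182.
Max-entry greedy (repeatedly take the single best remaining cell) gives $168, worse by 14.
Checked against all permutations: $182 is optimal.

Max total: $182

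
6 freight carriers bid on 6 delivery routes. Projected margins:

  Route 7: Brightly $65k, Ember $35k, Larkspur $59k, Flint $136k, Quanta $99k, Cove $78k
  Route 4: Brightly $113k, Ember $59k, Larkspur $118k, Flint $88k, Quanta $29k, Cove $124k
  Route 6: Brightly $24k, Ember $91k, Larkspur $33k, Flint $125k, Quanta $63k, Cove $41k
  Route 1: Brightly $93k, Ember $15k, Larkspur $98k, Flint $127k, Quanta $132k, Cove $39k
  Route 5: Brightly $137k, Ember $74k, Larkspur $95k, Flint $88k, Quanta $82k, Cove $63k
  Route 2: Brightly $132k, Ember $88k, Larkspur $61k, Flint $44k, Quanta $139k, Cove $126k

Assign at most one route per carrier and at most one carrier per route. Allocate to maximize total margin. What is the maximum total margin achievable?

Max total: $740k

Treat this as an assignment problem: match each carrier to one route.
Optimal: Brightly→Route 5 ($137k), Ember→Route 6 ($91k), Larkspur→Route 4 ($118k), Flint→Route 7 ($136k), Quanta→Route 1 ($132k), Cove→Route 2 ($126k) — total 137+91+118+136+132+126 = $740k.
Row-greedy (each carrier in turn takes its best remaining route) gives $660k, worse by 80.
Next-best assignment: Brightly→Route 5, Ember→Route 6, Larkspur→Route 1, Flint→Route 7, Quanta→Route 2, Cove→Route 4 = $725k.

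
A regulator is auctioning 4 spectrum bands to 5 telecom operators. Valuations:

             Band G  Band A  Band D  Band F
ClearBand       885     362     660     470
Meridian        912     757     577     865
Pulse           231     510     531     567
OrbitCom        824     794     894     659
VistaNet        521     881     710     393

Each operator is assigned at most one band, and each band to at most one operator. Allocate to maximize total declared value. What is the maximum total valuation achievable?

Optimal: ClearBand→Band G ($885M), VistaNet→Band A ($881M), OrbitCom→Band D ($894M), Meridian→Band F ($865M) — total 885+881+894+865 = $3525M.
Max-entry greedy (repeatedly take the single best remaining cell) gives $3254M, worse by 271.
Next-best assignment: ClearBand→Band G, OrbitCom→Band A, VistaNet→Band D, Meridian→Band F = $3254M.

Maximum total: $3525M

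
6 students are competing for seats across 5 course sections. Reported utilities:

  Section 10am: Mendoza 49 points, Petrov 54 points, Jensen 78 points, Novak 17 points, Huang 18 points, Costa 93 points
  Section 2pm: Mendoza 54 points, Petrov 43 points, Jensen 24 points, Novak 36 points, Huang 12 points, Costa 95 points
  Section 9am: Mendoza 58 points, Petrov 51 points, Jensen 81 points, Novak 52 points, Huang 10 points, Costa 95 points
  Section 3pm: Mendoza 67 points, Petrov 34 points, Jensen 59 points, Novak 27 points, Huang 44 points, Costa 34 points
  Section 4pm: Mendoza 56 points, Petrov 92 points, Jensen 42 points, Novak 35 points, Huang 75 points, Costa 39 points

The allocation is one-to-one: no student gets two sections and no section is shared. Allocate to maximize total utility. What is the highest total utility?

Optimal: Jensen→Section 10am (78 points), Costa→Section 2pm (95 points), Novak→Section 9am (52 points), Mendoza→Section 3pm (67 points), Petrov→Section 4pm (92 points) — total 78+95+52+67+92 = 384 points.
Max-entry greedy (repeatedly take the single best remaining cell) gives 353 points, worse by 31.
Next-best assignment: Petrov→Section 10am, Costa→Section 2pm, Jensen→Section 9am, Mendoza→Section 3pm, Huang→Section 4pm = 372 points.
Swapping Costa↔Mendoza (Costa→Section 3pm 34 points, Mendoza→Section 2pm 54 points) loses 74.
No other one-to-one assignment exceeds 384 points.

Maximum total: 384 points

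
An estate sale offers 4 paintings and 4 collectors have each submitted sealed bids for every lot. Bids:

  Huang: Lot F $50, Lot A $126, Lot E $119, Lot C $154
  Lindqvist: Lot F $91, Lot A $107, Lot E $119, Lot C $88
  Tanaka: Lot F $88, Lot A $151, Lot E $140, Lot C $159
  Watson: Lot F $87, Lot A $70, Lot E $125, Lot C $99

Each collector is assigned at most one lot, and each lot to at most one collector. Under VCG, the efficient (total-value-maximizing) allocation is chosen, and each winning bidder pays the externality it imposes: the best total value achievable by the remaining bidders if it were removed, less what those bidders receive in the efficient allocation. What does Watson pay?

Watson pays $28.

Efficient allocation: Huang→Lot C ($154), Lindqvist→Lot F ($91), Tanaka→Lot A ($151), Watson→Lot E ($125); total welfare W = $521.
Watson receives Lot E at value $125, so the others get W − 125 = $396.
Without Watson: best allocation of the remaining 3 bidders over all 4 lots is Huang→Lot C ($154), Lindqvist→Lot E ($119), Tanaka→Lot A ($151), total $424.
VCG payment = (others' best without Watson) − (others' welfare with Watson) = 424 − 396 = $28.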